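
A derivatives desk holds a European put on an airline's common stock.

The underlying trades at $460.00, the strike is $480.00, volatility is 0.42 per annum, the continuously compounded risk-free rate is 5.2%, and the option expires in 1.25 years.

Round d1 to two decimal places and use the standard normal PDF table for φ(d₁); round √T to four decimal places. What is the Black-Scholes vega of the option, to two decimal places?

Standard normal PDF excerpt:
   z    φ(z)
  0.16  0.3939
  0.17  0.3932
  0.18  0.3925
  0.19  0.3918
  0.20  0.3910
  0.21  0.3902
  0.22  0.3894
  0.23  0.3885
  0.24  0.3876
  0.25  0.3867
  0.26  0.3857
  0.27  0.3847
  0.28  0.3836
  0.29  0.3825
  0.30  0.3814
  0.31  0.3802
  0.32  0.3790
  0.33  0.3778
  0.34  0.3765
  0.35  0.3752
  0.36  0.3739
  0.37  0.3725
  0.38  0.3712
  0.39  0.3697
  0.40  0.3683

T = 1.25;  σ√T = 0.4696
d₁ = [ln(460/480) + (0.052 + 0.42²/2)·1.25] / 0.4696 = [-0.0426 + 0.1752] / 0.4696 = 0.2826 ⇒ 0.28
√T = √1.25 = 1.1180
φ(d₁) = φ(0.28) = 0.3836
vega = S·φ(d₁)·√T = 460·0.3836·1.1180 = 197.2778

197.28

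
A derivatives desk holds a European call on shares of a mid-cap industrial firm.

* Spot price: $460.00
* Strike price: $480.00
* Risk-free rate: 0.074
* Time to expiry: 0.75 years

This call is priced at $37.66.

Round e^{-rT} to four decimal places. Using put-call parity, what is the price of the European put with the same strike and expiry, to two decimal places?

e^(−rT) = e^(−0.074·0.75) = 0.9460
Put-call parity: C − P = S − K·e^(−rT) = 460 − 480·0.9460 = 460 − 454.0800 = 5.9200
P = C − (C − P) = 37.66 − (5.9200) = 31.7400

$31.74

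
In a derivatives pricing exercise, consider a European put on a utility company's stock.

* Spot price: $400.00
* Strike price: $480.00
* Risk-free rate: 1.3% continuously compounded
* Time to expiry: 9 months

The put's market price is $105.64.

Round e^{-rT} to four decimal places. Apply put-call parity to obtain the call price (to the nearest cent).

e^(−rT) = e^(−0.013·0.75) = 0.9903
Put-call parity: C − P = S − K·e^(−rT) = 400 − 480·0.9903 = 400 − 475.3440 = -75.3440
C = P + (C − P) = 105.64 + (-75.3440) = 30.2960

$30.30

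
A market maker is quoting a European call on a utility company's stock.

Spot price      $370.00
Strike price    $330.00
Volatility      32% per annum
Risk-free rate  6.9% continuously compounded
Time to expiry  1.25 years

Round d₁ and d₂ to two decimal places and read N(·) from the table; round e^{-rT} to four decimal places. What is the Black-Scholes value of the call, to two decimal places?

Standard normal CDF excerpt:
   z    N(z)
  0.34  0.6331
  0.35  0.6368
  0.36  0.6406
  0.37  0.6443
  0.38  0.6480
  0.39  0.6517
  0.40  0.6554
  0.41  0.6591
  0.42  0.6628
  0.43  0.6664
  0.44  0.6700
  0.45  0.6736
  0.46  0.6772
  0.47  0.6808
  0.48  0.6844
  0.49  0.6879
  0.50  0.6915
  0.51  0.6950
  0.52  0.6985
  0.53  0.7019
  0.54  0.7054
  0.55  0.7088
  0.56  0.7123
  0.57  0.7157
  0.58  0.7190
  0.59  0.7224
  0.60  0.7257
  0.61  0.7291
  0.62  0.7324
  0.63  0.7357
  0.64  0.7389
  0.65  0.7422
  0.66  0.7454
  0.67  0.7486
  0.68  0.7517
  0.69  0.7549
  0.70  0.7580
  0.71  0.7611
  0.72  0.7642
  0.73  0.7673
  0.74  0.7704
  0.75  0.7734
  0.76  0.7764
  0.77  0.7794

σ√T = 0.32·√1.25 = 0.3578
d₁ = [ln(370/330) + (0.069 + 0.32²/2)·1.25] / 0.3578 = [0.1144 + 0.1502] / 0.3578 = 0.7397 ≈ 0.74
d₂ = d₁ − σ√T = 0.7397 − 0.3578 = 0.3820 ≈ 0.38
exp(−rT) = exp(−0.069·1.25) = 0.9174
N(d₁) = N(0.74) = 0.7704;  N(d₂) = N(0.38) = 0.6480
C = 370·0.7704 − 330·0.9174·0.6480 = 285.0480 − 196.1768 = 88.8712

$88.87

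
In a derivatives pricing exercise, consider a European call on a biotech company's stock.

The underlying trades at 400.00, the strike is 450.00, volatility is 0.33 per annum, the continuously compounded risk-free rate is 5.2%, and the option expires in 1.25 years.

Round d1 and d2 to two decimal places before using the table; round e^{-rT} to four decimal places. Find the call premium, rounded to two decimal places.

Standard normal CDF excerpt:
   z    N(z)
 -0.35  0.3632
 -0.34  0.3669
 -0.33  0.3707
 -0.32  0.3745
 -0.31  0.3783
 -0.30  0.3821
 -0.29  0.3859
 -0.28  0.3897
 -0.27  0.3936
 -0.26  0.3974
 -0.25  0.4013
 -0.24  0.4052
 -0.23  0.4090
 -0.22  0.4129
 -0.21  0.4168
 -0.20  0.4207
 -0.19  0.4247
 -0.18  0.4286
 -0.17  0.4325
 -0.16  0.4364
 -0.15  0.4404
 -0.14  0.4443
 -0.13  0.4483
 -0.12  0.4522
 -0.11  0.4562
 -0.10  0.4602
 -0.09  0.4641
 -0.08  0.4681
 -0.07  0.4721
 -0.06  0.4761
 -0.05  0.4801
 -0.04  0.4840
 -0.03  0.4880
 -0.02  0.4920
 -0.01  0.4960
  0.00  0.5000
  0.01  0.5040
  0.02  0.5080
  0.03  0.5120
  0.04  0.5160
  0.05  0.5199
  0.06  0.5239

σ√T = 0.33·√1.25 = 0.3690
d₁ = [ln(400/450) + (0.052 + ½·0.33²)·1.25] / (σ√T) = (-0.1178 + 0.1331) / 0.3690 = 0.0414 ≈ 0.04
d₂ = 0.0414 − 0.3690 = -0.3275 ≈ -0.33
exp(−rT) = exp(−0.052·1.25) = 0.9371
C = 400·N(0.04) − 450·0.9371·N(-0.33) = 400·0.5160 − 450·0.9371·0.3707 = 206.4000 − 156.3223 = 50.0777

50.08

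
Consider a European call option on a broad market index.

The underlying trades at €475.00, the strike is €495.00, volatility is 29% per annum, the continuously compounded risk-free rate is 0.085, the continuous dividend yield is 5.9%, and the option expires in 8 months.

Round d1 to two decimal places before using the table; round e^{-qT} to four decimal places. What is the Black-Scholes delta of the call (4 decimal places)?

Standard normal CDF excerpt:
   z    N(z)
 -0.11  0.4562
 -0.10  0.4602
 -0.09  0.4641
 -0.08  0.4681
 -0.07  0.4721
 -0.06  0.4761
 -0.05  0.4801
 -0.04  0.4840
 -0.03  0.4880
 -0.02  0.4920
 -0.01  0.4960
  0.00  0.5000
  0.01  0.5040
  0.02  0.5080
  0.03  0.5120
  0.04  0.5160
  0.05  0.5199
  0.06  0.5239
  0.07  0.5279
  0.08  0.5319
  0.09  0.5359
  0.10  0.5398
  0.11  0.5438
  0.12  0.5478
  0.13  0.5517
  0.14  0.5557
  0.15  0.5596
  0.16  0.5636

σ√T = 0.29 × 0.8165 = 0.2368
ln(S/K) + (r − q + σ²/2)T = ln(475/495) + (0.085 − 0.059 + 0.29²/2)·0.6667 = -0.0412 + 0.0454 = 0.0041
d₁ = 0.0041 / 0.2368 = 0.0174 → 0.02
N(d₁) = N(0.02) = 0.5080
Δ_call = exp(−qT)·N(d₁) = 0.9614·0.5080 = 0.4884

0.4884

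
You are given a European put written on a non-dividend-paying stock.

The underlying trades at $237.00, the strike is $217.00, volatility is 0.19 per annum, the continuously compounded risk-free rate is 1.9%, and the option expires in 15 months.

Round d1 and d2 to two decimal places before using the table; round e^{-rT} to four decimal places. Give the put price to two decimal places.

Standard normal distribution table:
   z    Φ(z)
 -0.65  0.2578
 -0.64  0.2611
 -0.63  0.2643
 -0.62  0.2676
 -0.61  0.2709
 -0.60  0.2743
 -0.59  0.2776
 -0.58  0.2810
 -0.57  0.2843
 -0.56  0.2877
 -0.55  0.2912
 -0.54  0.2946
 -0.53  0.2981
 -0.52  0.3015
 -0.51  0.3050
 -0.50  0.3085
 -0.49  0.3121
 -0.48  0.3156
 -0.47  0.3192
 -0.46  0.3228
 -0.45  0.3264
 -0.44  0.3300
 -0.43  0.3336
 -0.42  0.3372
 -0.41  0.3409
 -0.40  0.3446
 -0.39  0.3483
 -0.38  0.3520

$8.81

T = 1.25;  σ√T = 0.2124
d₁ = [ln(237/217) + (0.019 + ½·0.19²)·1.25] / (σ√T) = (0.0882 + 0.0463) / 0.2124 = 0.6330 → 0.63
d₂ = 0.6330 − 0.2124 = 0.4206 → 0.42
e^(−rT) = e^(−0.019·1.25) = 0.9765
P = 217·0.9765·N(-0.42) − 237·N(-0.63) = 217·0.9765·0.3372 − 237·0.2643 = 71.4528 − 62.6391 = 8.8137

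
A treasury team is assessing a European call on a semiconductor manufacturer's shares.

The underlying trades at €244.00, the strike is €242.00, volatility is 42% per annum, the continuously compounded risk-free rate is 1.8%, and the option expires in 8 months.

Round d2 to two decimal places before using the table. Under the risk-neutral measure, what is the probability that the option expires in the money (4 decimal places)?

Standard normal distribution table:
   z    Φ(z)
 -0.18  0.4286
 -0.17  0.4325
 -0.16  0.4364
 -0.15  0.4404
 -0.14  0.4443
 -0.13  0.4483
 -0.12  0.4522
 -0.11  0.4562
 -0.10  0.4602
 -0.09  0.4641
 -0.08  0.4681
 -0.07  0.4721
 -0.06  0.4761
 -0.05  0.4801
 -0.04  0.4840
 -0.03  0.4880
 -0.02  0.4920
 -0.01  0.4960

σ√T = 0.42 × 0.8165 = 0.3429
d₁ = [ln(244/242) + (0.018 + 0.42²/2)·0.6667] / 0.3429 = [0.0082 + 0.0708] / 0.3429 = 0.2305 ⇒ 0.23
d₂ = d₁ − σ√T = 0.2305 − 0.3429 = -0.1125 ⇒ -0.11
Risk-neutral Pr[S_T > K] = N(d₂) = N(-0.11) = 0.4562

0.4562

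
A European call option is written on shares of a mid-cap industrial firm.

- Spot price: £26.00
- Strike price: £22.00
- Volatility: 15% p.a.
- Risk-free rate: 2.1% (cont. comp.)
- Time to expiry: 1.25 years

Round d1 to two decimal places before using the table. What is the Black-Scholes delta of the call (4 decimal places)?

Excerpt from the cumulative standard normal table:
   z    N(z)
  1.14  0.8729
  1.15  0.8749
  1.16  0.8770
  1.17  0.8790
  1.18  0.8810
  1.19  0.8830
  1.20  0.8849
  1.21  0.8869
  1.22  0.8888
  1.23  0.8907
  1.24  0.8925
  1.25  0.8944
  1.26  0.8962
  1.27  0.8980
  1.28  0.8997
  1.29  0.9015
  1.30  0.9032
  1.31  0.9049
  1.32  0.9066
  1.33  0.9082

0.8925

σ√T = 0.15 × 1.1180 = 0.1677
d₁ = [ln(26/22) + (0.021 + ½·0.15²)·1.25] / (σ√T) = (0.1671 + 0.0403) / 0.1677 = 1.2365 which rounds to 1.24
N(d₁) = N(1.24) = 0.8925
Δ_call = N(d₁) = 0.8925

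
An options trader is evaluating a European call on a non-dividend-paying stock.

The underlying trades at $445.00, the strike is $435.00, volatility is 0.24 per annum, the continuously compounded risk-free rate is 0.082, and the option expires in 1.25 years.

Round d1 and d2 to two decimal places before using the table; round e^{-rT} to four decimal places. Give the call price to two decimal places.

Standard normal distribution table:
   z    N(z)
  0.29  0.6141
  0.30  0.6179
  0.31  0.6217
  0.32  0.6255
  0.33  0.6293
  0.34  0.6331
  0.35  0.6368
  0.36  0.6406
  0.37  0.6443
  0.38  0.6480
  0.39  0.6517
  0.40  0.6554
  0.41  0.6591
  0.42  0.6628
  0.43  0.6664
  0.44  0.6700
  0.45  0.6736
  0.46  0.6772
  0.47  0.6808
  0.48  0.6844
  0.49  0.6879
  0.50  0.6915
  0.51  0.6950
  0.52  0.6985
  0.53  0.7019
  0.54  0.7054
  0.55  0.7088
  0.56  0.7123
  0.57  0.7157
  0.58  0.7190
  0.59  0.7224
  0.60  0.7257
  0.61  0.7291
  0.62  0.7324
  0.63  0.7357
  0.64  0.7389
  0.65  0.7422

σ√T = 0.24 × 1.1180 = 0.2683
d₁ = [ln(445/435) + (0.082 + ½·0.24²)·1.25] / (σ√T) = (0.0227 + 0.1385) / 0.2683 = 0.6009 ⇒ 0.60
d₂ = 0.6009 − 0.2683 = 0.3325 ⇒ 0.33
e^(−rT) = e^(−0.082·1.25) = 0.9026
N(d₁) = N(0.60) = 0.7257;  N(d₂) = N(0.33) = 0.6293
C = 445·0.7257 − 435·0.9026·0.6293 = 322.9365 − 247.0827 = 75.8538

$75.85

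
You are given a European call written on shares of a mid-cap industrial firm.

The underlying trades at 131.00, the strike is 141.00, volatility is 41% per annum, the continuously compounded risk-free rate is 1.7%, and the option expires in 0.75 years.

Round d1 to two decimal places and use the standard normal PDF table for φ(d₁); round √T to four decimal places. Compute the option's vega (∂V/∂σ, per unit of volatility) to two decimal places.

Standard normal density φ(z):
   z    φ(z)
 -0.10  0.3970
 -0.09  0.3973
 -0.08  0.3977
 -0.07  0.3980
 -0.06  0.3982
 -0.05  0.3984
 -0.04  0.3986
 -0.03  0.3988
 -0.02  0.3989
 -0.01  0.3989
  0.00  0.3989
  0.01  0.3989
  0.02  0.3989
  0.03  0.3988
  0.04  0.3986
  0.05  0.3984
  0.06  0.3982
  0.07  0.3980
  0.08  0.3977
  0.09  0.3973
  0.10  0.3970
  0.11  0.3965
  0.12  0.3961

45.25

T = 0.75;  σ√T = 0.3551
d₁ = [ln(131/141) + (0.017 + ½·0.41²)·0.75] / (σ√T) = (-0.0736 + 0.0758) / 0.3551 = 0.0063 ⇒ 0.01
√T = √0.75 = 0.8660
φ(d₁) = φ(0.01) = 0.3989
vega = S·φ(d₁)·√T = 131·0.3989·0.8660 = 45.2536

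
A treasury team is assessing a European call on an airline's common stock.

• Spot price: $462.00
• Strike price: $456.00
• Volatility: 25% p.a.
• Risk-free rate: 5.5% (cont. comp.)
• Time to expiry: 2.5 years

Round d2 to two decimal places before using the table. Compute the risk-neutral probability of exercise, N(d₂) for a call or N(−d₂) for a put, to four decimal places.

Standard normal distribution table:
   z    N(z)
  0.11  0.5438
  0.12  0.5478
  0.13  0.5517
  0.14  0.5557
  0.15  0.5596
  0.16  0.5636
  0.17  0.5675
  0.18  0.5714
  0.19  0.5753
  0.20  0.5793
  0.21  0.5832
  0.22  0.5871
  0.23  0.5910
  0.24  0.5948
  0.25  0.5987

σ√T = 0.25 × 1.5811 = 0.3953
ln(S/K) + (r + σ²/2)T = ln(462/456) + (0.055 + 0.25²/2)·2.5 = 0.0131 + 0.2156 = 0.2287
d₁ = 0.2287 / 0.3953 = 0.5786 ≈ 0.58
d₂ = d₁ − σ√T = 0.5786 − 0.3953 = 0.1833 ≈ 0.18
Risk-neutral Pr[S_T > K] = N(d₂) = N(0.18) = 0.5714

0.5714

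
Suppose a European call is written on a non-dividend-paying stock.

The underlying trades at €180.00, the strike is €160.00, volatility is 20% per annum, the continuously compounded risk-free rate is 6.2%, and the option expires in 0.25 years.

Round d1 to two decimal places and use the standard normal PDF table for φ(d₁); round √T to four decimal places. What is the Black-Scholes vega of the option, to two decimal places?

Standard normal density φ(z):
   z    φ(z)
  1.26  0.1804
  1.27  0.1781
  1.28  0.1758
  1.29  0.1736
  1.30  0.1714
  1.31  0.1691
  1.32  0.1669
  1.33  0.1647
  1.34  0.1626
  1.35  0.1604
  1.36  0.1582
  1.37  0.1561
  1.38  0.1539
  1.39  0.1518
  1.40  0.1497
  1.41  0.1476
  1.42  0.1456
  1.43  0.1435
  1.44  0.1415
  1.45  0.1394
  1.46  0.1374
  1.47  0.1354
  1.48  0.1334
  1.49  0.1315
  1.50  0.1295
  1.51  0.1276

σ√T = 0.2·√0.25 = 0.1000
ln(S/K) + (r + σ²/2)T = ln(180/160) + (0.062 + 0.2²/2)·0.25 = 0.1178 + 0.0205 = 0.1383
d₁ = 0.1383 / 0.1000 = 1.3828 which rounds to 1.38
√T = √0.25 = 0.5000
φ(d₁) = φ(1.38) = 0.1539
vega = S·φ(d₁)·√T = 180·0.1539·0.5000 = 13.8510

13.85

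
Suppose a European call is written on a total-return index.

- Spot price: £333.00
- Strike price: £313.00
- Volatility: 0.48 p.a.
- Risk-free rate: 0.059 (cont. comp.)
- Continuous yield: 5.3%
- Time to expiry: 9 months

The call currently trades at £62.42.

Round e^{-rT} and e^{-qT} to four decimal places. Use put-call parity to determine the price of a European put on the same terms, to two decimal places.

£41.85

e^(−qT) = e^(−0.053·0.75) = 0.9610;  e^(−rT) = e^(−0.059·0.75) = 0.9567
Put-call parity: C − P = S·e^(−qT) − K·e^(−rT) = 333·0.9610 − 313·0.9567 = 320.0130 − 299.4471 = 20.5659
P = C − (C − P) = 62.42 − (20.5659) = 41.8541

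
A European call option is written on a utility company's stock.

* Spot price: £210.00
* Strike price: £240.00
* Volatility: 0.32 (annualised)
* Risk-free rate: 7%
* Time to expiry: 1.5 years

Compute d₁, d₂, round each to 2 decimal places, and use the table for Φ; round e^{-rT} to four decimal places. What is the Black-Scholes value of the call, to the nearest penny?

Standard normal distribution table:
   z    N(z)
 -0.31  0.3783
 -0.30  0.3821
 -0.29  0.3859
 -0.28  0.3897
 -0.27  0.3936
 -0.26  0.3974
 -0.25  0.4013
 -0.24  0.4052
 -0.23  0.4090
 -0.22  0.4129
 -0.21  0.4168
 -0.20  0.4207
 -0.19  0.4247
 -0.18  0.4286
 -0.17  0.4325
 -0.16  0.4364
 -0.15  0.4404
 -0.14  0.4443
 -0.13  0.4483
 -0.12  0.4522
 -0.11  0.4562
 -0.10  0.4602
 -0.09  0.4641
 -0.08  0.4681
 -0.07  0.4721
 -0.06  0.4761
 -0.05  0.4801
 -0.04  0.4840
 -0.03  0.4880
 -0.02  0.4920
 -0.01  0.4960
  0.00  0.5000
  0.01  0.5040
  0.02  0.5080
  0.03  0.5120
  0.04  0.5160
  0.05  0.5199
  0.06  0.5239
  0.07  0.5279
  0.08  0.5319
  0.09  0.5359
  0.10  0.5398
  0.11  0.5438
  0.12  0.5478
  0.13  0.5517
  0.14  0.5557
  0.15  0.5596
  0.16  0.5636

£29.99

σ√T = 0.32·√1.5 = 0.3919
ln(S/K) + (r + σ²/2)T = ln(210/240) + (0.07 + 0.32²/2)·1.5 = -0.1335 + 0.1818 = 0.0483
d₁ = 0.0483 / 0.3919 = 0.1232 → 0.12
d₂ = d₁ − σ√T = 0.1232 − 0.3919 = -0.2688 → -0.27
e^(−rT) = e^(−0.07·1.5) = 0.9003
N(d₁) = N(0.12) = 0.5478;  N(d₂) = N(-0.27) = 0.3936
C = 210·0.5478 − 240·0.9003·0.3936 = 115.0380 − 85.0459 = 29.9921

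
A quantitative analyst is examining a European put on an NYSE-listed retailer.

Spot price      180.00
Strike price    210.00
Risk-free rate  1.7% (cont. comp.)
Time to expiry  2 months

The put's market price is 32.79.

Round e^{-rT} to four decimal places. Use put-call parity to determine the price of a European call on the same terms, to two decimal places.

3.38

exp(−rT) = exp(−0.017·0.1667) = 0.9972
Put-call parity: C − P = S − K·e^(−rT) = 180 − 210·0.9972 = 180 − 209.4120 = -29.4120
C = P + (C − P) = 32.79 + (-29.4120) = 3.3780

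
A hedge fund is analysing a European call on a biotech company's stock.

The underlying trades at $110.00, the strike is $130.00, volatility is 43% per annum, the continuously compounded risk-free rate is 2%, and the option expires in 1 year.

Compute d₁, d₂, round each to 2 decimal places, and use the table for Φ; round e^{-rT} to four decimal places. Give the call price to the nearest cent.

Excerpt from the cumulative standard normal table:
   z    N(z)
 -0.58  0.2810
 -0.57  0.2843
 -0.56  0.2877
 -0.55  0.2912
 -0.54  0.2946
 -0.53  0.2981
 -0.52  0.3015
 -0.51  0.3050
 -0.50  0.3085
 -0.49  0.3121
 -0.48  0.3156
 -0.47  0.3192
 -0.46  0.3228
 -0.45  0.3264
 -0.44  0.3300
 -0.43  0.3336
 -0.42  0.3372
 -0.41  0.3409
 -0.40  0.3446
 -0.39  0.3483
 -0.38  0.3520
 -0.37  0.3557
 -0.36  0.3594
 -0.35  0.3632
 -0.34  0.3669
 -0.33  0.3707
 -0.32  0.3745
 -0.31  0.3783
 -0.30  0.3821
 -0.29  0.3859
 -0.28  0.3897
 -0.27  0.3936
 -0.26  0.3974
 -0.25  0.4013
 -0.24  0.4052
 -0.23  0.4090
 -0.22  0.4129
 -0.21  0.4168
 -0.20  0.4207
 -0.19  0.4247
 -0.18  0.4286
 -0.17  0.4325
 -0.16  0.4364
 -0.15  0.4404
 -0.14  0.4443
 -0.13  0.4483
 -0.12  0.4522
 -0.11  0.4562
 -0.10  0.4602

σ√T = 0.43 × 1.0000 = 0.4300
d₁ = [ln(110/130) + (0.02 + 0.43²/2)·1] / 0.4300 = [-0.1671 + 0.1124] / 0.4300 = -0.1270 ≈ -0.13
d₂ = d₁ − σ√T = -0.1270 − 0.4300 = -0.5570 ≈ -0.56
exp(−rT) = exp(−0.02·1) = 0.9802
N(d₁) = N(-0.13) = 0.4483;  N(d₂) = N(-0.56) = 0.2877
C = 110·0.4483 − 130·0.9802·0.2877 = 49.3130 − 36.6605 = 12.6525

$12.65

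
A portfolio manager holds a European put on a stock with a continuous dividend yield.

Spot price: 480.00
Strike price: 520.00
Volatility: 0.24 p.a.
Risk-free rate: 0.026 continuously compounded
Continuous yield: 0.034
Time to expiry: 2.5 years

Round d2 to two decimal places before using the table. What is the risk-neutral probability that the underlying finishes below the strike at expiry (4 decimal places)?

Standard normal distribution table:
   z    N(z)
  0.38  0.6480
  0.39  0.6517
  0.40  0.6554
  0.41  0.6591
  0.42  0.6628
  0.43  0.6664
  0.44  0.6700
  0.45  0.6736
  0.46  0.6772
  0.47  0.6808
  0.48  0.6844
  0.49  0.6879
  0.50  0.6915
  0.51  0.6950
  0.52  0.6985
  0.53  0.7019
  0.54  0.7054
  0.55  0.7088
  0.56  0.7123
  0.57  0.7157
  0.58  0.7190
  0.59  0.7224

0.6736

σ√T = 0.24·√2.5 = 0.3795
ln(S/K) + (r − q + σ²/2)T = ln(480/520) + (0.026 − 0.034 + 0.24²/2)·2.5 = -0.0800 + 0.0520 = -0.0280
d₁ = -0.0280 / 0.3795 = -0.0739 → -0.07
d₂ = d₁ − σ√T = -0.0739 − 0.3795 = -0.4534 → -0.45
Pr(exercise) under Q = N(−d₂) = N(0.45) = 0.6736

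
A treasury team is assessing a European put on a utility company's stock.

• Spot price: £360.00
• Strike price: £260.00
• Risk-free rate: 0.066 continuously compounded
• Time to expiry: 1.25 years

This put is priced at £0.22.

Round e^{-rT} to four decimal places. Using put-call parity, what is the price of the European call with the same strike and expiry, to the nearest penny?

£120.81

exp(−rT) = exp(−0.066·1.25) = 0.9208
Put-call parity: C − P = S − K·e^(−rT) = 360 − 260·0.9208 = 360 − 239.4080 = 120.5920
C = P + (C − P) = 0.22 + (120.5920) = 120.8120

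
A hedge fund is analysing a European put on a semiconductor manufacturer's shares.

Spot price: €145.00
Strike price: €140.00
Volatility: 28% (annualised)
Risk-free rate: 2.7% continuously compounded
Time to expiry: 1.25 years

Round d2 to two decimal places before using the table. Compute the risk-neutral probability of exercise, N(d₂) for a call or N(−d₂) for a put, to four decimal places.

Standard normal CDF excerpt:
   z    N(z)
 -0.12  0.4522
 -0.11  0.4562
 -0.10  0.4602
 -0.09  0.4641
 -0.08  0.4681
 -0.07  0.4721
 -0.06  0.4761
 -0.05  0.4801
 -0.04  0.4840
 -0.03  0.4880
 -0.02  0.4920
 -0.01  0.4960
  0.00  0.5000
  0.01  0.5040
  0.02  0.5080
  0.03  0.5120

0.4761

σ√T = 0.28 × 1.1180 = 0.3130
d₁ = [ln(145/140) + (0.027 + 0.28²/2)·1.25] / 0.3130 = [0.0351 + 0.0828] / 0.3130 = 0.3764 ≈ 0.38
d₂ = d₁ − σ√T = 0.3764 − 0.3130 = 0.0634 ≈ 0.06
Risk-neutral Pr[S_T < K] = N(−d₂) = N(-0.06) = 0.4761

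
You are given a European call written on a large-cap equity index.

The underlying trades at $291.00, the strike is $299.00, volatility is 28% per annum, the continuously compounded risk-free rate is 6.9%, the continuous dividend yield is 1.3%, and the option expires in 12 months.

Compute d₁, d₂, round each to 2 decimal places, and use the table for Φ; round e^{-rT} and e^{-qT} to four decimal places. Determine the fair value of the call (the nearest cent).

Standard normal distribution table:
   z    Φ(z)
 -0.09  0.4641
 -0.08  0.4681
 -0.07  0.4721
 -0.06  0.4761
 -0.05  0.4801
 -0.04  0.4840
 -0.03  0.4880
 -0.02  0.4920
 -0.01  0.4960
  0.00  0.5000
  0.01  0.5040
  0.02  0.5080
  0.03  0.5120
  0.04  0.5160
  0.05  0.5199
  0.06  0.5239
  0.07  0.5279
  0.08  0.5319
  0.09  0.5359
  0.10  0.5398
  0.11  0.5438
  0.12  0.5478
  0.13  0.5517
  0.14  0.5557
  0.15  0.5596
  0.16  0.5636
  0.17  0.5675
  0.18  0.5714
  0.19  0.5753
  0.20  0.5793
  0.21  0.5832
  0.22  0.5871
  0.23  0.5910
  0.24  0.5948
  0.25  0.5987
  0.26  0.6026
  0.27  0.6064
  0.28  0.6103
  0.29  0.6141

$35.79

T = 1;  σ√T = 0.2800
d₁ = [ln(291/299) + (0.069 − 0.013 + 0.28²/2)·1] / 0.2800 = [-0.0271 + 0.0952] / 0.2800 = 0.2431 → 0.24
d₂ = d₁ − σ√T = 0.2431 − 0.2800 = -0.0369 → -0.04
e^(−qT) = e^(−0.013·1) = 0.9871;  e^(−rT) = e^(−0.069·1) = 0.9333
C = 291·0.9871·N(0.24) − 299·0.9333·N(-0.04) = 291·0.9871·0.5948 − 299·0.9333·0.4840 = 170.8540 − 135.0634 = 35.7905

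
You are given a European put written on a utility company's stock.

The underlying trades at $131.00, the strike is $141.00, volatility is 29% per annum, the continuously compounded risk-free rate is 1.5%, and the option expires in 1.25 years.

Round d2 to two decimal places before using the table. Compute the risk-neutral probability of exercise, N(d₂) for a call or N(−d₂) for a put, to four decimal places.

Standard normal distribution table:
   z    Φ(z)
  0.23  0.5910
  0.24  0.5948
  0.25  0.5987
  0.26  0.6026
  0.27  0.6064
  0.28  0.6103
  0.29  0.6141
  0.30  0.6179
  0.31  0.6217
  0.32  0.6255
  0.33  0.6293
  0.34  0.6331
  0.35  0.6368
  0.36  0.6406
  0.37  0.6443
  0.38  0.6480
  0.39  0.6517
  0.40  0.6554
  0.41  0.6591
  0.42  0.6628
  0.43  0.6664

σ√T = 0.29·√1.25 = 0.3242
d₁ = [ln(131/141) + (0.015 + 0.29²/2)·1.25] / 0.3242 = [-0.0736 + 0.0713] / 0.3242 = -0.0069 which rounds to -0.01
d₂ = d₁ − σ√T = -0.0069 − 0.3242 = -0.3312 which rounds to -0.33
Risk-neutral Pr[S_T < K] = N(−d₂) = N(0.33) = 0.6293

0.6293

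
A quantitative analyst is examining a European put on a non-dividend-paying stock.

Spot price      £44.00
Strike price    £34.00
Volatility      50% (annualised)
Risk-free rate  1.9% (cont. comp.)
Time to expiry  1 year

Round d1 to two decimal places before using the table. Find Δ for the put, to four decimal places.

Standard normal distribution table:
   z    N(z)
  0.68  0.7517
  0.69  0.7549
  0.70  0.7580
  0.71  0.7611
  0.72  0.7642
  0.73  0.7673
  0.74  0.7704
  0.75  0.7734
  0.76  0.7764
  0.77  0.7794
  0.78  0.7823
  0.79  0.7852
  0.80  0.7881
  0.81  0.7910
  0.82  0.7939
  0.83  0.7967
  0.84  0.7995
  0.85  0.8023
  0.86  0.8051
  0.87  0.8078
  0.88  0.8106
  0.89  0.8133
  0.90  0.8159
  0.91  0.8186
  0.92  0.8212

-0.2119

σ√T = 0.5·√1 = 0.5000
ln(S/K) + (r + σ²/2)T = ln(44/34) + (0.019 + 0.5²/2)·1 = 0.2578 + 0.1440 = 0.4018
d₁ = 0.4018 / 0.5000 = 0.8037 ⇒ 0.80
N(d₁) = N(0.80) = 0.7881
Δ_put = N(d₁) − 1 = 0.7881 − 1 = -0.2119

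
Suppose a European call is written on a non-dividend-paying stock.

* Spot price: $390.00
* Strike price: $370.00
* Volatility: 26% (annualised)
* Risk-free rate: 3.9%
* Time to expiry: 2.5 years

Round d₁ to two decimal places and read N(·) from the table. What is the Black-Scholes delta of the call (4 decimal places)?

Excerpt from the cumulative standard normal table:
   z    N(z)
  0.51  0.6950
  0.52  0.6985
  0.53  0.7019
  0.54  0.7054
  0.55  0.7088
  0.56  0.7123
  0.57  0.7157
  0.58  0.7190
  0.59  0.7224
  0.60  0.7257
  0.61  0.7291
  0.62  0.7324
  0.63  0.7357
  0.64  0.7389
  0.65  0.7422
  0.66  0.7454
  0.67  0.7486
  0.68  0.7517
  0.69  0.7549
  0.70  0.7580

0.7157

σ√T = 0.26·√2.5 = 0.4111
d₁ = [ln(390/370) + (0.039 + 0.26²/2)·2.5] / 0.4111 = [0.0526 + 0.1820] / 0.4111 = 0.5708 which rounds to 0.57
N(d₁) = N(0.57) = 0.7157
Δ_call = N(d₁) = 0.7157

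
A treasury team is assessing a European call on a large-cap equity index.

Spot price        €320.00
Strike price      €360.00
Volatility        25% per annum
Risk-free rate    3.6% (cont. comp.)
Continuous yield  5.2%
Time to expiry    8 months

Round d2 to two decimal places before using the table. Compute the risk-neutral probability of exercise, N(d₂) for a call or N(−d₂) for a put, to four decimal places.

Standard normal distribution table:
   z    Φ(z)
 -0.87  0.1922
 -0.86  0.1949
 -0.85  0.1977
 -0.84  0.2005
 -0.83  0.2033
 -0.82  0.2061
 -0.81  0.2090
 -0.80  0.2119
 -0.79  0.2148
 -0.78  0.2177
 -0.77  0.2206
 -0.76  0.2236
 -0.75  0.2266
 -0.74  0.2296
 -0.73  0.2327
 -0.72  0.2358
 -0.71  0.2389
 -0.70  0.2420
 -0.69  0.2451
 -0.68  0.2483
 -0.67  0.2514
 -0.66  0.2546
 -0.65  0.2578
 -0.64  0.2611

0.2327

σ√T = 0.25 × 0.8165 = 0.2041
ln(S/K) + (r − q + σ²/2)T = ln(320/360) + (0.036 − 0.052 + 0.25²/2)·0.6667 = -0.1178 + 0.0102 = -0.1076
d₁ = -0.1076 / 0.2041 = -0.5272 → -0.53
d₂ = d₁ − σ√T = -0.5272 − 0.2041 = -0.7313 → -0.73
Risk-neutral Pr[S_T > K] = N(d₂) = N(-0.73) = 0.2327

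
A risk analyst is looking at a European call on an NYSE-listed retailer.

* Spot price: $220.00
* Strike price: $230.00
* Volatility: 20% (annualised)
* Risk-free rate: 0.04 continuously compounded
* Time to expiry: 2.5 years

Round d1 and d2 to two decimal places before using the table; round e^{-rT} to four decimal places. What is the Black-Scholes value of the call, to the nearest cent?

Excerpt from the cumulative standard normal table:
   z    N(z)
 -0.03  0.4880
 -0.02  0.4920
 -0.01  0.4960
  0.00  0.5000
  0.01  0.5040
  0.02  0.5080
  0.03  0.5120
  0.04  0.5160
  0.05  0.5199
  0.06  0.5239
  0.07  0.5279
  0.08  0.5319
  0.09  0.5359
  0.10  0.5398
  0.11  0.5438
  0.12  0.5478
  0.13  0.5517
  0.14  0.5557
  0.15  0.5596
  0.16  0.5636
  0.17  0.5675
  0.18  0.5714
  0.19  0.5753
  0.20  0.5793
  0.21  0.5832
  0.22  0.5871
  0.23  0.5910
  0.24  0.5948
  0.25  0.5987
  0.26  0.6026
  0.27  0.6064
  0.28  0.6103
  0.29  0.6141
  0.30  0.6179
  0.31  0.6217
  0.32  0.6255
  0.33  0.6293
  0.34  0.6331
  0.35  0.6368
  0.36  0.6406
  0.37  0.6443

T = 2.5;  σ√T = 0.3162
d₁ = [ln(220/230) + (0.04 + 0.2²/2)·2.5] / 0.3162 = [-0.0445 + 0.1500] / 0.3162 = 0.3338 ≈ 0.33
d₂ = d₁ − σ√T = 0.3338 − 0.3162 = 0.0175 ≈ 0.02
e^(−rT) = e^(−0.04·2.5) = 0.9048
N(d₁) = N(0.33) = 0.6293;  N(d₂) = N(0.02) = 0.5080
C = 220·0.6293 − 230·0.9048·0.5080 = 138.4460 − 105.7168 = 32.7292

$32.73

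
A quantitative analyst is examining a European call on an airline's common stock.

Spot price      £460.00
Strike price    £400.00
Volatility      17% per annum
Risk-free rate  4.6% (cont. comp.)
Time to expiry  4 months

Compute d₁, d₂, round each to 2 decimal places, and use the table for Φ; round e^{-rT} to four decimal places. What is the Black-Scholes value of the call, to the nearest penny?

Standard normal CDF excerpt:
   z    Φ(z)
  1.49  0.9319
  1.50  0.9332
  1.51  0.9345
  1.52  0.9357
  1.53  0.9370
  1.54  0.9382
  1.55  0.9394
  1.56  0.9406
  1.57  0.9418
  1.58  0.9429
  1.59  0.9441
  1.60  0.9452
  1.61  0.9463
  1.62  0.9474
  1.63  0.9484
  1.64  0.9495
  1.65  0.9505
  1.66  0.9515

σ√T = 0.17 × 0.5774 = 0.0981
d₁ = [ln(460/400) + (0.046 + 0.17²/2)·0.3333] / 0.0981 = [0.1398 + 0.0202] / 0.0981 = 1.6293 ⇒ 1.63
d₂ = d₁ − σ√T = 1.6293 − 0.0981 = 1.5311 ⇒ 1.53
exp(−rT) = exp(−0.046·0.3333) = 0.9848
C = 460·N(1.63) − 400·0.9848·N(1.53) = 460·0.9484 − 400·0.9848·0.9370 = 436.2640 − 369.1030 = 67.1610

£67.16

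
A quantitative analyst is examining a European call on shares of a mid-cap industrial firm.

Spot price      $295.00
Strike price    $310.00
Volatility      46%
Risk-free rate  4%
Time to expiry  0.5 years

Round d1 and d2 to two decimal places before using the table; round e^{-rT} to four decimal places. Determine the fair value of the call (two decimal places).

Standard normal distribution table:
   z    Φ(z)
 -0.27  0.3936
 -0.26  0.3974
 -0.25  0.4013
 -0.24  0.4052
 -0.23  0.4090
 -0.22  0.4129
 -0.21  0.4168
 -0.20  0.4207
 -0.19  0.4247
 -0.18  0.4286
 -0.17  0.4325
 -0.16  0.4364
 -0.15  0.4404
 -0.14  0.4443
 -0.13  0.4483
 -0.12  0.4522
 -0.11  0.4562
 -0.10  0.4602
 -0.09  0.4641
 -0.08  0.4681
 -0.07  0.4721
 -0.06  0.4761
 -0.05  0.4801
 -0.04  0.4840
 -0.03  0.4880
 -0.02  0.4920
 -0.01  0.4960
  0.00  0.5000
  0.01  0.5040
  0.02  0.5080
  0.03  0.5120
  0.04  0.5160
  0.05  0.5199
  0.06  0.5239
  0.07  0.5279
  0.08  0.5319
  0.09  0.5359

$33.79

T = 0.5;  σ√T = 0.3253
d₁ = [ln(295/310) + (0.04 + 0.46²/2)·0.5] / 0.3253 = [-0.0496 + 0.0729] / 0.3253 = 0.0716 ≈ 0.07
d₂ = d₁ − σ√T = 0.0716 − 0.3253 = -0.2536 ≈ -0.25
e^(−rT) = e^(−0.04·0.5) = 0.9802
C = 295·N(0.07) − 310·0.9802·N(-0.25) = 295·0.5279 − 310·0.9802·0.4013 = 155.7305 − 121.9398 = 33.7907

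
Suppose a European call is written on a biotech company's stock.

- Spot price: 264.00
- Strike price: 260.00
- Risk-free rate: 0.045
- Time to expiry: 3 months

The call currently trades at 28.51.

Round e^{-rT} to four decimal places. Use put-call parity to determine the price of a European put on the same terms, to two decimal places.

21.60

e^(−rT) = e^(−0.045·0.25) = 0.9888
Put-call parity: C − P = S − K·e^(−rT) = 264 − 260·0.9888 = 264 − 257.0880 = 6.9120
P = C − (C − P) = 28.51 − (6.9120) = 21.5980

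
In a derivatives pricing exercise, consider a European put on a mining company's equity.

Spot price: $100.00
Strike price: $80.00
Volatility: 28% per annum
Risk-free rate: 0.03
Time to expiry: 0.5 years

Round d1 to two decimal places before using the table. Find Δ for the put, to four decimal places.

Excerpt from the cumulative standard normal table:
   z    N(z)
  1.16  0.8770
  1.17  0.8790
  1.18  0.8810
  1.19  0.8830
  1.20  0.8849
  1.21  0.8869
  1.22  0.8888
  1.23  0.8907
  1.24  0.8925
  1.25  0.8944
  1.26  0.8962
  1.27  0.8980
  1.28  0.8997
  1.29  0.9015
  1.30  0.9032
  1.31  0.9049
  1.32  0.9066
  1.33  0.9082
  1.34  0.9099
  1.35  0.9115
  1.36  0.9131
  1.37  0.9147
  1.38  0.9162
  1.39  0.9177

σ√T = 0.28 × 0.7071 = 0.1980
ln(S/K) + (r + σ²/2)T = ln(100/80) + (0.03 + 0.28²/2)·0.5 = 0.2231 + 0.0346 = 0.2577
d₁ = 0.2577 / 0.1980 = 1.3018 ⇒ 1.30
N(d₁) = N(1.30) = 0.9032
Δ_put = N(d₁) − 1 = 0.9032 − 1 = -0.0968

-0.0968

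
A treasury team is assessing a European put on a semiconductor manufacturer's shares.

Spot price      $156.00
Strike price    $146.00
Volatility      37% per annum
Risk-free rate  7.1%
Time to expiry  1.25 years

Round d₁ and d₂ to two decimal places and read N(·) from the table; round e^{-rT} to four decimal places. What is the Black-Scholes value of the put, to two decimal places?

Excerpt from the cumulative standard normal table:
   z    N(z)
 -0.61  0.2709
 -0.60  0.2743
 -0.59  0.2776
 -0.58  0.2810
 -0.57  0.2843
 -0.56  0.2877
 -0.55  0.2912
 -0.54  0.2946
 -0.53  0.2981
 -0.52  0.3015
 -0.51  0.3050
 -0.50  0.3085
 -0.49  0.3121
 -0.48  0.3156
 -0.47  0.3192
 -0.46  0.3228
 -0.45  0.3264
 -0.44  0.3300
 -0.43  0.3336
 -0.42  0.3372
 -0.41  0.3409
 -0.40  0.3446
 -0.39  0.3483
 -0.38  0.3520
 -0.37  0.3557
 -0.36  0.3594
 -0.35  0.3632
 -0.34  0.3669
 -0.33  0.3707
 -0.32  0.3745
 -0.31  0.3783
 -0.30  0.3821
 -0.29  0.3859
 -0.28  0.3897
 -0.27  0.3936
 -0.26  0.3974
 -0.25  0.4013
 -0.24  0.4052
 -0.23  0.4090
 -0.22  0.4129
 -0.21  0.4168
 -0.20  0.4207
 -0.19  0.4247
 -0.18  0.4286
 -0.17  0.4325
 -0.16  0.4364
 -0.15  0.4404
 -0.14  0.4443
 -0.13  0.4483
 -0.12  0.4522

σ√T = 0.37 × 1.1180 = 0.4137
d₁ = [ln(156/146) + (0.071 + 0.37²/2)·1.25] / 0.4137 = [0.0662 + 0.1743] / 0.4137 = 0.5815 ⇒ 0.58
d₂ = d₁ − σ√T = 0.5815 − 0.4137 = 0.1679 ⇒ 0.17
exp(−rT) = exp(−0.071·1.25) = 0.9151
N(−d₂) = N(-0.17) = 0.4325;  N(−d₁) = N(-0.58) = 0.2810
P = 146·0.9151·0.4325 − 156·0.2810 = 57.7840 − 43.8360 = 13.9480

$13.95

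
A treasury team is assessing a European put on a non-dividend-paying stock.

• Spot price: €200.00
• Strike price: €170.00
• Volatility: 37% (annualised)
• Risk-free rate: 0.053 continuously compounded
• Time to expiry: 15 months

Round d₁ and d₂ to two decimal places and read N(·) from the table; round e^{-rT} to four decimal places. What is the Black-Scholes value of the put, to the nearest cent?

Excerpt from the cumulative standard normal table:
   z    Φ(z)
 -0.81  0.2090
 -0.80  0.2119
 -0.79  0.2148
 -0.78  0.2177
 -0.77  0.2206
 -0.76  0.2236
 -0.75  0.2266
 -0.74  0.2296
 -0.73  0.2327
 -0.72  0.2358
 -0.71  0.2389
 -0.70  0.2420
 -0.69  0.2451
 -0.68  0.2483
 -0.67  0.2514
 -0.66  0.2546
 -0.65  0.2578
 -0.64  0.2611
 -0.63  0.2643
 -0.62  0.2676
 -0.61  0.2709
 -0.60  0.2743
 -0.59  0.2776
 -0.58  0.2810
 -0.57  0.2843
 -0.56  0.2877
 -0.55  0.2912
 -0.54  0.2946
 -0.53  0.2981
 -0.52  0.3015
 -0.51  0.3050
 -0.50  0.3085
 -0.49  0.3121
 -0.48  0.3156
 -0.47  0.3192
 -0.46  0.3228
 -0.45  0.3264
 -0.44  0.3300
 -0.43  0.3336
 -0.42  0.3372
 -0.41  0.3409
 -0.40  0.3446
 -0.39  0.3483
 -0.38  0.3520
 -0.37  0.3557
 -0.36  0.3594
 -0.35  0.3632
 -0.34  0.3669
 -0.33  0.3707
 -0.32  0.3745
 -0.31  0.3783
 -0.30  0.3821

σ√T = 0.37 × 1.1180 = 0.4137
d₁ = [ln(200/170) + (0.053 + 0.37²/2)·1.25] / 0.4137 = [0.1625 + 0.1518] / 0.4137 = 0.7599 ≈ 0.76
d₂ = d₁ − σ√T = 0.7599 − 0.4137 = 0.3462 ≈ 0.35
exp(−rT) = exp(−0.053·1.25) = 0.9359
N(−d₂) = N(-0.35) = 0.3632;  N(−d₁) = N(-0.76) = 0.2236
P = 170·0.9359·0.3632 − 200·0.2236 = 57.7862 − 44.7200 = 13.0662

€13.07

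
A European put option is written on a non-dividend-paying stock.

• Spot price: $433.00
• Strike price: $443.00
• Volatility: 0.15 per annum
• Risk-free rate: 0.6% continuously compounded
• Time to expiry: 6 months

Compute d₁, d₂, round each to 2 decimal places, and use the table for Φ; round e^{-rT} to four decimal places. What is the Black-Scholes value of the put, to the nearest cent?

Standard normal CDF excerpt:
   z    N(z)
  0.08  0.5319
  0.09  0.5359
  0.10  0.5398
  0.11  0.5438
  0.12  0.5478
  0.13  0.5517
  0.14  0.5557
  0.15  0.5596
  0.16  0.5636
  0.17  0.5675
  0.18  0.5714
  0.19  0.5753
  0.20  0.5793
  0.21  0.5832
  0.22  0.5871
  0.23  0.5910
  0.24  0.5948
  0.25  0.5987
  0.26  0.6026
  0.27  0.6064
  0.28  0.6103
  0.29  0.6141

$23.82

T = 0.5;  σ√T = 0.1061
d₁ = [ln(433/443) + (0.006 + 0.15²/2)·0.5] / 0.1061 = [-0.0228 + 0.0086] / 0.1061 = -0.1339 → -0.13
d₂ = d₁ − σ√T = -0.1339 − 0.1061 = -0.2400 → -0.24
e^(−rT) = e^(−0.006·0.5) = 0.9970
N(−d₂) = N(0.24) = 0.5948;  N(−d₁) = N(0.13) = 0.5517
P = 443·0.9970·0.5948 − 433·0.5517 = 262.7059 − 238.8861 = 23.8198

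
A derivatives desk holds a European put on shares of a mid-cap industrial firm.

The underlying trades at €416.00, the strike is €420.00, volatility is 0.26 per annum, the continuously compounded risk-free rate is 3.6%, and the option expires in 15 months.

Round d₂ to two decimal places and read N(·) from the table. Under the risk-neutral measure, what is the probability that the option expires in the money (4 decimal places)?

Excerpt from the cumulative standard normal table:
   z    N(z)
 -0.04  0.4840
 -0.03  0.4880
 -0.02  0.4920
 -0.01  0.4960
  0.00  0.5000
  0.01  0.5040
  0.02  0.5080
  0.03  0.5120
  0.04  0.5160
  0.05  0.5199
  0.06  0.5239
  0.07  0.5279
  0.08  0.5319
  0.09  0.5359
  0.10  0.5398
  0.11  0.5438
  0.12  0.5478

0.5080

T = 1.25;  σ√T = 0.2907
d₁ = [ln(416/420) + (0.036 + 0.26²/2)·1.25] / 0.2907 = [-0.0096 + 0.0872] / 0.2907 = 0.2672 ⇒ 0.27
d₂ = d₁ − σ√T = 0.2672 − 0.2907 = -0.0235 ⇒ -0.02
Pr(exercise) under Q = N(−d₂) = N(0.02) = 0.5080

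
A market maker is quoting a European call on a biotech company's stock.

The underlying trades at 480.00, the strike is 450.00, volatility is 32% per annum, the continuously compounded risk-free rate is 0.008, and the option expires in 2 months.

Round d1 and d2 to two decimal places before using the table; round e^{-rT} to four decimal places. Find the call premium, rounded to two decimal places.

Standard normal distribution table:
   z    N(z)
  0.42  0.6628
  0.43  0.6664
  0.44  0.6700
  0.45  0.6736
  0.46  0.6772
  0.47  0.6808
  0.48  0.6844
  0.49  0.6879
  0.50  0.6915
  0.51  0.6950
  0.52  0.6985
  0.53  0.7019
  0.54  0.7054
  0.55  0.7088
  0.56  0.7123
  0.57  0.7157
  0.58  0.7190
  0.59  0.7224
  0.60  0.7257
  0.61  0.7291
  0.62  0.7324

T = 0.1667;  σ√T = 0.1306
d₁ = [ln(480/450) + (0.008 + ½·0.32²)·0.1667] / (σ√T) = (0.0645 + 0.0099) / 0.1306 = 0.5695 ≈ 0.57
d₂ = 0.5695 − 0.1306 = 0.4389 ≈ 0.44
exp(−rT) = exp(−0.008·0.1667) = 0.9987
N(d₁) = N(0.57) = 0.7157;  N(d₂) = N(0.44) = 0.6700
C = 480·0.7157 − 450·0.9987·0.6700 = 343.5360 − 301.1081 = 42.4279

42.43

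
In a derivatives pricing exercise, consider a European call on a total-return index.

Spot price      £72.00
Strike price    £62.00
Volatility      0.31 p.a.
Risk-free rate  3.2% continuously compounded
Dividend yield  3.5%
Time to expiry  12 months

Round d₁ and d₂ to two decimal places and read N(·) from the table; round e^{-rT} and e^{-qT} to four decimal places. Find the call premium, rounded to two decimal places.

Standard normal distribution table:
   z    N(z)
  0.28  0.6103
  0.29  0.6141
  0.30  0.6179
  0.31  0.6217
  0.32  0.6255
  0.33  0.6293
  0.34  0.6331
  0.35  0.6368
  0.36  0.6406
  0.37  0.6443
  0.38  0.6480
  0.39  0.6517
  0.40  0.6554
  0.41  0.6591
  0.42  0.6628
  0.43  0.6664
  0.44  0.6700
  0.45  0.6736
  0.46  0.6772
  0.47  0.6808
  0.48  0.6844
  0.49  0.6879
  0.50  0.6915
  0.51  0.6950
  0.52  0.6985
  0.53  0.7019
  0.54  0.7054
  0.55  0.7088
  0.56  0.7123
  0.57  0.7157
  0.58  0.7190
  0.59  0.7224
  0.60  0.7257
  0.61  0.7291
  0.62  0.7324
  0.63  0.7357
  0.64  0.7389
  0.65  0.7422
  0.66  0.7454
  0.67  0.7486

σ√T = 0.31 × 1.0000 = 0.3100
d₁ = [ln(72/62) + (0.032 − 0.035 + 0.31²/2)·1] / 0.3100 = [0.1495 + 0.0450] / 0.3100 = 0.6277 ⇒ 0.63
d₂ = d₁ − σ√T = 0.6277 − 0.3100 = 0.3177 ⇒ 0.32
exp(−qT) = exp(−0.035·1) = 0.9656;  exp(−rT) = exp(−0.032·1) = 0.9685
N(d₁) = N(0.63) = 0.7357;  N(d₂) = N(0.32) = 0.6255
C = 72·0.9656·0.7357 − 62·0.9685·0.6255 = 51.1482 − 37.5594 = 13.5888

£13.59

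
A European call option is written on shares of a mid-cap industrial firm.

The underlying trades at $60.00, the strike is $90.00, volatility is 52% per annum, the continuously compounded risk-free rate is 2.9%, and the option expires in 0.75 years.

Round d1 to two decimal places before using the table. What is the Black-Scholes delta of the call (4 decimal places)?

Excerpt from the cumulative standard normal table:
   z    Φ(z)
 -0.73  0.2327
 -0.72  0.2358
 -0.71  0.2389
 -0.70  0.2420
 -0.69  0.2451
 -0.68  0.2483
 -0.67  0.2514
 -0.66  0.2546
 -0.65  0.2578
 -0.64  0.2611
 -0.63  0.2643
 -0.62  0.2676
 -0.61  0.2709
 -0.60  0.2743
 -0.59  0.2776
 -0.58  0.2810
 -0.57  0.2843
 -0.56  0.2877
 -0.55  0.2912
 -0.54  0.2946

T = 0.75;  σ√T = 0.4503
d₁ = [ln(60/90) + (0.029 + ½·0.52²)·0.75] / (σ√T) = (-0.4055 + 0.1232) / 0.4503 = -0.6269 → -0.63
N(d₁) = N(-0.63) = 0.2643
Δ_call = N(d₁) = 0.2643

0.2643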